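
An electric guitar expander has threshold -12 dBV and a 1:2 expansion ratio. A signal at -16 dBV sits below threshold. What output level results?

-20 dBV

The input is 4 dB below the -12 dBV threshold.
A 1:2 expander multiplies undershoot by 2: 4 × 2 = 8 dB below threshold.
Output = -12 − 8 = -20 dBV.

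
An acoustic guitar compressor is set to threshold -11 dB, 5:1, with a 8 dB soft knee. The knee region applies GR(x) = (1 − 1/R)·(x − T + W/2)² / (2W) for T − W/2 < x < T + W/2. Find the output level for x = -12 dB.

-12.45 dB

x − T + W/2 = -12 − (-11) + 4 = 3.
GR = (1 − 1/5) × 3² / 16 = 0.8 × 9 / 16 = 0.45 dB.
Output = -12 − 0.45 = -12.45 dB.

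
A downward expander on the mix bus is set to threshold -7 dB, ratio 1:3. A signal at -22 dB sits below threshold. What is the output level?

The input is 15 dB below the -7 dB threshold.
A 1:3 expander multiplies undershoot by 3: 15 × 3 = 45 dB below threshold.
Output = -7 − 45 = -52 dB.

-52 dB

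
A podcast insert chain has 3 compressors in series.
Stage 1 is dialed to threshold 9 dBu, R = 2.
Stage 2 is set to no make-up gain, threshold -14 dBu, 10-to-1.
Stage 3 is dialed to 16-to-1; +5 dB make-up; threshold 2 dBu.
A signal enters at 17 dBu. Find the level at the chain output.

-6.3 dBu

Stage 1: 17 dBu is 8 dB over 9 dBu; at 2:1 that becomes 4 dB over, giving 13 dBu.
Stage 2: overshoot 27 dB → 27/10 = 2.7 dB → -11.3 dBu.
Stage 3: -11.3 dBu is at or below the 2 dBu threshold — no compression; make-up brings it to -6.3 dBu.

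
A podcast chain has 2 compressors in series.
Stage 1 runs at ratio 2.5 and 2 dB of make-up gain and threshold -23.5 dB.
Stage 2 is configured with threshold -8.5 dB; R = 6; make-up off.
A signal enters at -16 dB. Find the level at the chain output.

-18.5 dB

Stage 1: -16 dB is 7.5 dB over -23.5 dB; at 2.5:1 that becomes 3 dB over, giving -20.5 dB; +2 dB make-up → -18.5 dB.
Stage 2: -18.5 dB ≤ -8.5 dB, so stage 2 doesn't engage; output -18.5 dB.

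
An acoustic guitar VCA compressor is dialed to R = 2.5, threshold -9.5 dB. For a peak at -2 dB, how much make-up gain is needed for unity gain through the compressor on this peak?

4.5 dB

Without make-up, output = threshold + overshoot/2.5 = -9.5 + 3 = -6.5 dB.
Gap to target: 4.5 dB.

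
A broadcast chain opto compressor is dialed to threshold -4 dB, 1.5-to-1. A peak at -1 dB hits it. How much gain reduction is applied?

Overshoot = -1 − (-4) = 3 dB.
At 1.5:1, output sits 3/1.5 = 2 dB above threshold.
GR = overshoot in − overshoot out = 3 − 2 = 1 dB.

1 dB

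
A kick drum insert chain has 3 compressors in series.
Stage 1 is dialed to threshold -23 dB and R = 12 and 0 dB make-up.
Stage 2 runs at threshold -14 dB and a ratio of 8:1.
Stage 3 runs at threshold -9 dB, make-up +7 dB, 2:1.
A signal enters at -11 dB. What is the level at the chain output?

Stage 1: -11 dB is 12 dB over -23 dB; at 12:1 that becomes 1 dB over, giving -22 dB.
Stage 2: -22 dB is at or below the -14 dB threshold — no compression; output -22 dB.
Stage 3: -22 dB ≤ -9 dB, so stage 3 doesn't engage; make-up brings it to -15 dB.

-15 dB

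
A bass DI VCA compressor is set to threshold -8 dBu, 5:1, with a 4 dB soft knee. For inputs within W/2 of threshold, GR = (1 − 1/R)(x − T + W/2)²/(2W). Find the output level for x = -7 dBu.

x − T + W/2 = -7 − (-8) + 2 = 3.
GR = (1 − 1/5) × 3² / 8 = 0.8 × 9 / 8 = 0.9 dB.
Output = -7 − 0.9 = -7.9 dBu.

-7.9 dBu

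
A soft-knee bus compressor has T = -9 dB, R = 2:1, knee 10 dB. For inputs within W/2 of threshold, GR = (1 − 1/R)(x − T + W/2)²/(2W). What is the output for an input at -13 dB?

x − T + W/2 = -13 − (-9) + 5 = 1.
GR = (1 − 1/2) × 1² / 20 = 0.5 × 1 / 20 = 0.025 dB.
Output = -13 − 0.025 = -13.025 dB.

-13.025 dB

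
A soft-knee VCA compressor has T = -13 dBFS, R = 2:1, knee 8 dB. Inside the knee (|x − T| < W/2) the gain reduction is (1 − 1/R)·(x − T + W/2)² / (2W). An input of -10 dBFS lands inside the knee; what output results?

-11.53125 dBFS

x − T + W/2 = -10 − (-13) + 4 = 7.
GR = (1 − 1/2) × 7² / 16 = 0.5 × 49 / 16 = 1.53125 dB.
Output = -10 − 1.53125 = -11.53125 dBFS.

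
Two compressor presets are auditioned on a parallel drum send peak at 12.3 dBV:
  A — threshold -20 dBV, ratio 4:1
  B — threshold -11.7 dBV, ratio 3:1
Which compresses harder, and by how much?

A: 32.3 dB over, compressed to 8.075 dB over, so 24.225 dB of GR.
B: 24 dB over, compressed to 8 dB over, so 16 dB of GR.
A applies 8.225 dB more gain reduction.

A, by 8.225 dB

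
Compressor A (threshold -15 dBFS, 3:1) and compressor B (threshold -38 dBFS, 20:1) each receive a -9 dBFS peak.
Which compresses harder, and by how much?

B, by 23.55 dB

A: GR = 6 − 6/3 = 4 dB.
B: GR = 29 − 29/20 = 27.55 dB.
B applies 23.55 dB more gain reduction.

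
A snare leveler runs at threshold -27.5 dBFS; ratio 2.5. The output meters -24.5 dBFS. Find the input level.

-20 dBFS

That's 3 dB above the -27.5 dBFS threshold.
Input overshoot = R × output overshoot = 7.5 dB → input = -27.5 + 7.5 = -20 dBFS.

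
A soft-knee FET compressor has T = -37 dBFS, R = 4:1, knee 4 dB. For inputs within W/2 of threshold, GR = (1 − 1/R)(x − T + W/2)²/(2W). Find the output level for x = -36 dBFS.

-36.84375 dBFS

x − T + W/2 = -36 − (-37) + 2 = 3.
GR = (1 − 1/4) × 3² / 8 = 0.75 × 9 / 8 = 0.84375 dB.
Output = -36 − 0.84375 = -36.84375 dBFS.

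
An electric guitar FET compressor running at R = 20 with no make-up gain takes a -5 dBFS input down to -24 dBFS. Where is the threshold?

-25 dBFS

Input is 20 dB above T (since output overshoot × R = input overshoot: (-24 − T)·20 = -5 − T gives T = -25 dBFS).
Check: -25 + (-5 − (-25))/20 = -25 + 1 = -24 dBFS. ✓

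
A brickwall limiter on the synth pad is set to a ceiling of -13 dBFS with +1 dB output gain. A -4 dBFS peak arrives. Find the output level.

At ∞:1, everything above -13 dBFS is held at the ceiling.
Output gain then adds 1 dB: -13 + 1 = -12 dBFS.

-12 dBFS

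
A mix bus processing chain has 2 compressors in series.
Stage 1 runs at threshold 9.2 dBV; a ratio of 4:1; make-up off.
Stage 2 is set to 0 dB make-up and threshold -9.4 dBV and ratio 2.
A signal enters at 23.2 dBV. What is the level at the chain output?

Stage 1: 14 dB above 9.2 dBV, reduced 4:1 to 3.5 dB above → 12.7 dBV.
Stage 2: overshoot 22.1 dB → 22.1/2 = 11.05 dB → 1.65 dBV.

1.65 dBV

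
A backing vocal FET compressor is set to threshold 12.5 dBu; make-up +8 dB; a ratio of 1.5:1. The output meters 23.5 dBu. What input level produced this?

17 dBu

Remove make-up: 23.5 − 8 = 15.5 dBu.
Post-compression overshoot = 15.5 − 12.5 = 3 dB.
Input overshoot = R × output overshoot = 4.5 dB → input = 12.5 + 4.5 = 17 dBu.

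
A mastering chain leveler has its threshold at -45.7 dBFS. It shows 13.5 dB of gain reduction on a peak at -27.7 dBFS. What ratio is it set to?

4:1

Input overshoot = -27.7 − (-45.7) = 18 dB.
Output overshoot = 18 − 13.5 = 4.5 dB.
Ratio = input overshoot / output overshoot = 18 / 4.5 = 4.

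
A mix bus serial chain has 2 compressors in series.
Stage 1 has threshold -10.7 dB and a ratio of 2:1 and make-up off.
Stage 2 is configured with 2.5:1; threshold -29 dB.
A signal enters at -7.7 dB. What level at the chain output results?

Stage 1: 3 dB above -10.7 dB, reduced 2:1 to 1.5 dB above → -9.2 dB.
Stage 2: -9.2 dB is 19.8 dB over -29 dB; at 2.5:1 that becomes 7.92 dB over, giving -21.08 dB.

-21.08 dB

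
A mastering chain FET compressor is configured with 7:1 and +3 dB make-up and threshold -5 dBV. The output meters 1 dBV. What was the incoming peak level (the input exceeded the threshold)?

Stripping the +3 dB make-up gives -2 dBV at the gain stage.
Post-compression overshoot = -2 − (-5) = 3 dB.
Before 7:1 compression the overshoot was 3 × 7 = 21 dB, so input = -5 + 21 = 16 dBV.

16 dBV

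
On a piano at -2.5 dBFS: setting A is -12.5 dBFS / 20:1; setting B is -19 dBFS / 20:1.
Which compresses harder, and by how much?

B, by 6.175 dB

A: overshoot 10 dB → output overshoot 0.5 dB → GR 9.5 dB.
B: overshoot 16.5 dB → output overshoot 0.825 dB → GR 15.675 dB.
B applies 6.175 dB more gain reduction.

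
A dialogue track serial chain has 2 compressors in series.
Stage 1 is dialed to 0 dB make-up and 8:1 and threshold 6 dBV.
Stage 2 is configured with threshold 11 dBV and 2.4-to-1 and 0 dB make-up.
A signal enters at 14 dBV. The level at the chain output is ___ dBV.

7 dBV

Stage 1: 8 dB above 6 dBV, reduced 8:1 to 1 dB above → 7 dBV.
Stage 2: 7 dBV ≤ 11 dBV, so stage 2 doesn't engage; output 7 dBV.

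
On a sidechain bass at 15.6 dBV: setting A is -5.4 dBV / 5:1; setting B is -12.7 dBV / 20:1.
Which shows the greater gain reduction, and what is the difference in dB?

A: GR = 21 − 21/5 = 16.8 dB.
B: GR = 28.3 − 28.3/20 = 26.885 dB.
Difference: 10.085 dB in favour of B.

B, by 10.085 dB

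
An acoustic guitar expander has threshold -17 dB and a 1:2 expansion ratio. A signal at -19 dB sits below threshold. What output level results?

Undershoot = (-17) − (-19) = 2 dB.
At 1:2, that expands to 4 dB under threshold.
Output = -17 − 4 = -21 dB.

-21 dB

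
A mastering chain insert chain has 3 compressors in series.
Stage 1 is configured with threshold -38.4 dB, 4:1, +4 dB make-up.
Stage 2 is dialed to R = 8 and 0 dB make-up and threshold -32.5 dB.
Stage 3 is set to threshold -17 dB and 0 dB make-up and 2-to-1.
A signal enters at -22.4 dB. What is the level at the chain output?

Stage 1: 16 dB above -38.4 dB, reduced 4:1 to 4 dB above → -34.4 dB; +4 dB make-up → -30.4 dB.
Stage 2: overshoot 2.1 dB → 2.1/8 = 0.2625 dB → -32.2375 dB.
Stage 3: -32.2375 dB is at or below the -17 dB threshold — no compression; output -32.2375 dB.

-32.2375 dB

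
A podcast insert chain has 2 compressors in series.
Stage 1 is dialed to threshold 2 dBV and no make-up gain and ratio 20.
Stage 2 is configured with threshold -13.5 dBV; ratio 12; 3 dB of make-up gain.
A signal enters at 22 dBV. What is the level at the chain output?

-9.125 dBV

Stage 1: 22 dBV is 20 dB over 2 dBV; at 20:1 that becomes 1 dB over, giving 3 dBV.
Stage 2: 3 dBV is 16.5 dB over -13.5 dBV; at 12:1 that becomes 1.375 dB over, giving -12.125 dBV; +3 dB make-up → -9.125 dBV.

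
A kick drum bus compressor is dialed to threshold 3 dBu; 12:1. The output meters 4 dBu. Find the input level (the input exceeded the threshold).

Post-compression overshoot = 4 − 3 = 1 dB.
Before 12:1 compression the overshoot was 1 × 12 = 12 dB, so input = 3 + 12 = 15 dBu.

15 dBu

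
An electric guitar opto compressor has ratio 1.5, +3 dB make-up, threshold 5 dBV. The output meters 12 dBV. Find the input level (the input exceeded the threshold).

Before make-up, the level was 12 − 3 = 9 dBV.
That's 4 dB above the 5 dBV threshold.
Input overshoot = R × output overshoot = 6 dB → input = 5 + 6 = 11 dBV.

11 dBV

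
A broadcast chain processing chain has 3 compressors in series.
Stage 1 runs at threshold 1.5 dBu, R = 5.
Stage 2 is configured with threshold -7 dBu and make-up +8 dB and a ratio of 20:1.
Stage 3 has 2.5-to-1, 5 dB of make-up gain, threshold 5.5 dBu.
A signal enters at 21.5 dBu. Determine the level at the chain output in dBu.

6.625 dBu

Stage 1: overshoot 20 dB → 20/5 = 4 dB → 5.5 dBu.
Stage 2: 12.5 dB above -7 dBu, reduced 20:1 to 0.625 dB above → -6.375 dBu; +8 dB make-up → 1.625 dBu.
Stage 3: 1.625 dBu ≤ 5.5 dBu, so stage 3 doesn't engage; make-up brings it to 6.625 dBu.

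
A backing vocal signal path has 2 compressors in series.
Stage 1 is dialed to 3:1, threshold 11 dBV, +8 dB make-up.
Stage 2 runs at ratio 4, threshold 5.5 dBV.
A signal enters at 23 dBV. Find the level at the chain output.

Stage 1: 23 dBV is 12 dB over 11 dBV; at 3:1 that becomes 4 dB over, giving 15 dBV; +8 dB make-up → 23 dBV.
Stage 2: overshoot 17.5 dB → 17.5/4 = 4.375 dB → 9.875 dBV.

9.875 dBV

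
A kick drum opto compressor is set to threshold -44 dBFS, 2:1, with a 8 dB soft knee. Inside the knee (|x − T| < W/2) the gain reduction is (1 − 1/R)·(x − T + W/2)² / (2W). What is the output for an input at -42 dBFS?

x − T + W/2 = -42 − (-44) + 4 = 6.
GR = (1 − 1/2) × 6² / 16 = 0.5 × 36 / 16 = 1.125 dB.
Output = -42 − 1.125 = -43.125 dBFS.

-43.125 dBFS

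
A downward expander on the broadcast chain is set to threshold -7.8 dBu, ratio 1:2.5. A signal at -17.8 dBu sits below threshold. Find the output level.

Undershoot = (-7.8) − (-17.8) = 10 dB.
At 1:2.5, that expands to 25 dB under threshold.
Output = -7.8 − 25 = -32.8 dBu.

-32.8 dBu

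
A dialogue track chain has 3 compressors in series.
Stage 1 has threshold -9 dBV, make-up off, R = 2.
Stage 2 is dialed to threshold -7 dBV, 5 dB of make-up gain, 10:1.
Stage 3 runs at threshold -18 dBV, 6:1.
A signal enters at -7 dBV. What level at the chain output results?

Stage 1: -7 dBV is 2 dB over -9 dBV; at 2:1 that becomes 1 dB over, giving -8 dBV.
Stage 2: -8 dBV ≤ -7 dBV, so stage 2 doesn't engage; make-up brings it to -3 dBV.
Stage 3: 15 dB above -18 dBV, reduced 6:1 to 2.5 dB above → -15.5 dBV.

-15.5 dBV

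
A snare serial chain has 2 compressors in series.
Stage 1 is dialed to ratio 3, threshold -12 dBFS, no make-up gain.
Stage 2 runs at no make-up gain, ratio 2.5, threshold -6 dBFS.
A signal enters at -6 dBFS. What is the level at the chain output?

-10 dBFS

Stage 1: 6 dB above -12 dBFS, reduced 3:1 to 2 dB above → -10 dBFS.
Stage 2: -10 dBFS ≤ -6 dBFS, so stage 2 doesn't engage; output -10 dBFS.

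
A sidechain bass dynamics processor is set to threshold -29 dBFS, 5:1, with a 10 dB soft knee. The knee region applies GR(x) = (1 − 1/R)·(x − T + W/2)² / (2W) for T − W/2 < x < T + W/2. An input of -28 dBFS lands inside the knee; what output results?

x − T + W/2 = -28 − (-29) + 5 = 6.
GR = (1 − 1/5) × 6² / 20 = 0.8 × 36 / 20 = 1.44 dB.
Output = -28 − 1.44 = -29.44 dBFS.

-29.44 dBFS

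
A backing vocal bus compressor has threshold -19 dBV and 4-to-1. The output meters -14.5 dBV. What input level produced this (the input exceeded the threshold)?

The compressed level sits -14.5 − (-19) = 4.5 dB over threshold.
Input overshoot = R × output overshoot = 18 dB → input = -19 + 18 = -1 dBV.

-1 dBV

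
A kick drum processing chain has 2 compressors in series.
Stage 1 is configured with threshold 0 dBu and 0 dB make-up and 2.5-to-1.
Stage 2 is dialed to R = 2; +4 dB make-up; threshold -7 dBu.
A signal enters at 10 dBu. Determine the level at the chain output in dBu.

Stage 1: 10 dBu is 10 dB over 0 dBu; at 2.5:1 that becomes 4 dB over, giving 4 dBu.
Stage 2: overshoot 11 dB → 11/2 = 5.5 dB → -1.5 dBu; +4 dB make-up → 2.5 dBu.

2.5 dBu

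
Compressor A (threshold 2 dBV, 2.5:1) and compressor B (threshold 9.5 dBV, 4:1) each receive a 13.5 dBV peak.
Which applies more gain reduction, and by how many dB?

A: 11.5 dB over, compressed to 4.6 dB over, so 6.9 dB of GR.
B: 4 dB over, compressed to 1 dB over, so 3 dB of GR.
A reduces 3.9 dB more.

A, by 3.9 dB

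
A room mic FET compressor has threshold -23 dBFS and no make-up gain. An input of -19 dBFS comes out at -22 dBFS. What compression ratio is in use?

4:1

Input overshoot = -19 − (-23) = 4 dB; output overshoot = -22 − (-23) = 1 dB.
Ratio = 4 / 1 = 4.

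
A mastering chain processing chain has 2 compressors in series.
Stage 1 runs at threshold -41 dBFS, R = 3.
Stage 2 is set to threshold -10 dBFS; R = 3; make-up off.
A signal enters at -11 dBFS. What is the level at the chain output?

-31 dBFS

Stage 1: overshoot 30 dB → 30/3 = 10 dB → -31 dBFS.
Stage 2: -31 dBFS is at or below the -10 dBFS threshold — no compression; output -31 dBFS.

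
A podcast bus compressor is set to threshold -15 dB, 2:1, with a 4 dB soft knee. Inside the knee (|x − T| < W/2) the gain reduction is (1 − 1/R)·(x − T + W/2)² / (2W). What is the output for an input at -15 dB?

x − T + W/2 = -15 − (-15) + 2 = 2.
GR = (1 − 1/2) × 2² / 8 = 0.5 × 4 / 8 = 0.25 dB.
Output = -15 − 0.25 = -15.25 dB.

-15.25 dB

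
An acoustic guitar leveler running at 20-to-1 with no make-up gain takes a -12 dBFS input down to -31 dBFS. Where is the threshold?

Input is 20 dB above T (since output overshoot × R = input overshoot: (-31 − T)·20 = -12 − T gives T = -32 dBFS).
Check: -32 + (-12 − (-32))/20 = -32 + 1 = -31 dBFS. ✓

-32 dBFS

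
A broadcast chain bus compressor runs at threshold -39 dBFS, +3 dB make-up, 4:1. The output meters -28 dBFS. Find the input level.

Before make-up, the level was -28 − 3 = -31 dBFS.
Post-compression overshoot = -31 − (-39) = 8 dB.
Undo the ratio: input overshoot = 8 × 4 = 32 dB, giving input = -7 dBFS.

-7 dBFS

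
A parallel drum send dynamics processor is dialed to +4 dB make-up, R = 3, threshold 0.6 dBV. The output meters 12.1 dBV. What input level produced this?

23.1 dBV

Stripping the +4 dB make-up gives 8.1 dBV at the gain stage.
The compressed level sits 8.1 − 0.6 = 7.5 dB over threshold.
Input overshoot = R × output overshoot = 22.5 dB → input = 0.6 + 22.5 = 23.1 dBV.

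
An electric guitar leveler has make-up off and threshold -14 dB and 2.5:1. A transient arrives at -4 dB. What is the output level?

-10 dB

Overshoot: -4 − (-14) = 10 dB.
2.5:1 compression reduces that to 10/2.5 = 4 dB over.
Output = -14 + 4 = -10 dB.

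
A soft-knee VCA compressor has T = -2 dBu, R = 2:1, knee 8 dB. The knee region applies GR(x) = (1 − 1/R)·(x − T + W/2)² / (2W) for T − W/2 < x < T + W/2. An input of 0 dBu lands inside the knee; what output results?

x − T + W/2 = 0 − (-2) + 4 = 6.
GR = (1 − 1/2) × 6² / 16 = 0.5 × 36 / 16 = 1.125 dB.
Output = 0 − 1.125 = -1.125 dBu.

-1.125 dBu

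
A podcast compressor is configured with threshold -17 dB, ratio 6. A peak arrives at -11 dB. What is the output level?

-16 dB

Overshoot: -11 − (-17) = 6 dB.
At 6:1 the overshoot is divided by 6, leaving 1 dB above threshold.
That puts the output at -16 dB.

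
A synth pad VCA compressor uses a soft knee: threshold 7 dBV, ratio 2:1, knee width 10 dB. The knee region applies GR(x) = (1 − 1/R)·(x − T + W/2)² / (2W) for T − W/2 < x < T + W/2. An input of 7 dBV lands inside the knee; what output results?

6.375 dBV

x − T + W/2 = 7 − 7 + 5 = 5.
GR = (1 − 1/2) × 5² / 20 = 0.5 × 25 / 20 = 0.625 dB.
Output = 7 − 0.625 = 6.375 dBV.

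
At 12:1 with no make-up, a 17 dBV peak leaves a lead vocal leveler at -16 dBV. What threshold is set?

Let T be the threshold. Output overshoot = (input overshoot)/R, so -16 − T = (17 − T)/12.
12·(-16 − T) = 17 − T → 11·T = -192 − 17 = -209.
T = -209/11 = -19 dBV.

-19 dBV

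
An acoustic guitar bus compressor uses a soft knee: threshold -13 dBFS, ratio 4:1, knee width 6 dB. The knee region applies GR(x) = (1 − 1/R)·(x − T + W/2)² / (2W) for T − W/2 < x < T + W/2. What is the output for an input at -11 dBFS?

x − T + W/2 = -11 − (-13) + 3 = 5.
GR = (1 − 1/4) × 5² / 12 = 0.75 × 25 / 12 = 1.5625 dB.
Output = -11 − 1.5625 = -12.5625 dBFS.

-12.5625 dBFS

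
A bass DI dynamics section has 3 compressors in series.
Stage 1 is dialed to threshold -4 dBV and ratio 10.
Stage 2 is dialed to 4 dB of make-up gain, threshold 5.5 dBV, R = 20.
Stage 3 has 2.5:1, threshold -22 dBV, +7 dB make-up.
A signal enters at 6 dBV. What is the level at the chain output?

-5.8 dBV

Stage 1: 6 dBV is 10 dB over -4 dBV; at 10:1 that becomes 1 dB over, giving -3 dBV.
Stage 2: -3 dBV is at or below the 5.5 dBV threshold — no compression; make-up brings it to 1 dBV.
Stage 3: overshoot 23 dB → 23/2.5 = 9.2 dB → -12.8 dBV; +7 dB make-up → -5.8 dBV.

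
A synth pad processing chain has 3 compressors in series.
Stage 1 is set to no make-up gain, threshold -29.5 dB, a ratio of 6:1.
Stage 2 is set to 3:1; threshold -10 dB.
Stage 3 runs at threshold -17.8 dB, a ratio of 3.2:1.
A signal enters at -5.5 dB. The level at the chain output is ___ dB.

-25.5 dB

Stage 1: -5.5 dB is 24 dB over -29.5 dB; at 6:1 that becomes 4 dB over, giving -25.5 dB.
Stage 2: -25.5 dB ≤ -10 dB, so stage 2 doesn't engage; output -25.5 dB.
Stage 3: below threshold (-25.5 ≤ -17.8); passes unchanged; output -25.5 dB.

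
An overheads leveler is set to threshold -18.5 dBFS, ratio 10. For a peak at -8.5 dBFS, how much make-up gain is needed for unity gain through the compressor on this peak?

The peak compresses to -18.5 + 10/10 = -17.5 dBFS.
To reach -8.5 dBFS requires -8.5 − (-17.5) = 9 dB of make-up.

9 dB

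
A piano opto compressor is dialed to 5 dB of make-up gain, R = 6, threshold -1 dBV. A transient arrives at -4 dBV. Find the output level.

1 dBV

-4 dBV is 3 dB below the -1 dBV threshold, so no gain reduction is applied.
Make-up gain adds 5 dB: -4 + 5 = 1 dBV.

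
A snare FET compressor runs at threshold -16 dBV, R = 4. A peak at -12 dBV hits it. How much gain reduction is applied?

3 dB

-12 dBV exceeds the threshold by 4 dB.
After 4:1 compression the overshoot becomes 4/4 = 1 dB.
Gain reduction = 4 − 1 = 3 dB.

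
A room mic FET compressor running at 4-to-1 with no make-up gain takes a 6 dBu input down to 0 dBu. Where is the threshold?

Input is 8 dB above T (since output overshoot × R = input overshoot: (0 − T)·4 = 6 − T gives T = -2 dBu).
Check: -2 + (6 − (-2))/4 = -2 + 2 = 0 dBu. ✓

-2 dBu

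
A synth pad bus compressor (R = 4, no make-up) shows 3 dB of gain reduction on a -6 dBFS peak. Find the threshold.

-10 dBFS

Input is 4 dB above T (since output overshoot × R = input overshoot: (-9 − T)·4 = -6 − T gives T = -10 dBFS).
Check: -10 + (-6 − (-10))/4 = -10 + 1 = -9 dBFS. ✓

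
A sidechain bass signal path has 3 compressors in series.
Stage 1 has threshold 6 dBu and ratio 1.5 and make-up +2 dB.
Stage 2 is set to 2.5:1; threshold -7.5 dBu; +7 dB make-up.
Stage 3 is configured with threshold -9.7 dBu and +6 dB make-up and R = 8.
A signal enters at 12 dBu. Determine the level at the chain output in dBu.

-1.575 dBu

Stage 1: overshoot 6 dB → 6/1.5 = 4 dB → 10 dBu; +2 dB make-up → 12 dBu.
Stage 2: overshoot 19.5 dB → 19.5/2.5 = 7.8 dB → 0.3 dBu; +7 dB make-up → 7.3 dBu.
Stage 3: 7.3 dBu is 17 dB over -9.7 dBu; at 8:1 that becomes 2.125 dB over, giving -7.575 dBu; +6 dB make-up → -1.575 dBu.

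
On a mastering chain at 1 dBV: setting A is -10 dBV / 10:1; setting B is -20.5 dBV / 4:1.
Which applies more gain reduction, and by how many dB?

A: 11 dB over, compressed to 1.1 dB over, so 9.9 dB of GR.
B: 21.5 dB over, compressed to 5.375 dB over, so 16.125 dB of GR.
Difference: 6.225 dB in favour of B.

B, by 6.225 dB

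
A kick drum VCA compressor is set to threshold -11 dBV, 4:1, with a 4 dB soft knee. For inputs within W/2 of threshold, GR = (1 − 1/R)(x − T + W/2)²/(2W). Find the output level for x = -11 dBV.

-11.375 dBV

x − T + W/2 = -11 − (-11) + 2 = 2.
GR = (1 − 1/4) × 2² / 8 = 0.75 × 4 / 8 = 0.375 dB.
Output = -11 − 0.375 = -11.375 dBV.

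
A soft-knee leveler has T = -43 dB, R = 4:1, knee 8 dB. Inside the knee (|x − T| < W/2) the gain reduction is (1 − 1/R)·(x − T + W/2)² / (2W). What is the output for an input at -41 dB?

-42.6875 dB

x − T + W/2 = -41 − (-43) + 4 = 6.
GR = (1 − 1/4) × 6² / 16 = 0.75 × 36 / 16 = 1.6875 dB.
Output = -41 − 1.6875 = -42.6875 dB.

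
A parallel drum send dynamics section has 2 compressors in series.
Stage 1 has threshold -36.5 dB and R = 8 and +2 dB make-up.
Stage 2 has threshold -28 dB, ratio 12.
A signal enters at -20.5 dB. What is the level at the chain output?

-32.5 dB

Stage 1: overshoot 16 dB → 16/8 = 2 dB → -34.5 dB; +2 dB make-up → -32.5 dB.
Stage 2: -32.5 dB is at or below the -28 dB threshold — no compression; output -32.5 dB.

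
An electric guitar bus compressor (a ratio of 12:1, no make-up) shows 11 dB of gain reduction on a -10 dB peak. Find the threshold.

-22 dB

Let T be the threshold. Output overshoot = (input overshoot)/R, so -21 − T = (-10 − T)/12.
12·(-21 − T) = -10 − T → 11·T = -252 − (-10) = -242.
T = -242/11 = -22 dB.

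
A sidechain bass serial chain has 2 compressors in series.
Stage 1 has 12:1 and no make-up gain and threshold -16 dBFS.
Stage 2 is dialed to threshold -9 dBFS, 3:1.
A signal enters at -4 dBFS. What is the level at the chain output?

-15 dBFS

Stage 1: overshoot 12 dB → 12/12 = 1 dB → -15 dBFS.
Stage 2: below threshold (-15 ≤ -9); passes unchanged; output -15 dBFS.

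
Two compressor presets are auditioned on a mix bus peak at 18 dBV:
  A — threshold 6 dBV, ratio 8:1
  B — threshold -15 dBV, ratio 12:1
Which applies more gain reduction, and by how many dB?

A: overshoot 12 dB → output overshoot 1.5 dB → GR 10.5 dB.
B: overshoot 33 dB → output overshoot 2.75 dB → GR 30.25 dB.
Difference: 19.75 dB in favour of B.

B, by 19.75 dB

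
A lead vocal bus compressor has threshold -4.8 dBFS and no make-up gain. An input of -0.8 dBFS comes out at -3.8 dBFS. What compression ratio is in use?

4:1

Input overshoot = -0.8 − (-4.8) = 4 dB; output overshoot = -3.8 − (-4.8) = 1 dB.
Ratio = 4 / 1 = 4.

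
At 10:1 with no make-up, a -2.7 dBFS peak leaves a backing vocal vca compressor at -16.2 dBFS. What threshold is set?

Input is 15 dB above T (since output overshoot × R = input overshoot: (-16.2 − T)·10 = -2.7 − T gives T = -17.7 dBFS).
Check: -17.7 + (-2.7 − (-17.7))/10 = -17.7 + 1.5 = -16.2 dBFS. ✓

-17.7 dBFS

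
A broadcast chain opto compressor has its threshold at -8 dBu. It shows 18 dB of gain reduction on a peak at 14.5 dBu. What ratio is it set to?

5:1

Input overshoot = 14.5 − (-8) = 22.5 dB.
Output overshoot = 22.5 − 18 = 4.5 dB.
Ratio = input overshoot / output overshoot = 22.5 / 4.5 = 5.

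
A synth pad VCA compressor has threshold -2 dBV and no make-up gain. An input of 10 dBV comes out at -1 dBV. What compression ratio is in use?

Input overshoot = 10 − (-2) = 12 dB; output overshoot = -1 − (-2) = 1 dB.
Ratio = 12 / 1 = 12.

12:1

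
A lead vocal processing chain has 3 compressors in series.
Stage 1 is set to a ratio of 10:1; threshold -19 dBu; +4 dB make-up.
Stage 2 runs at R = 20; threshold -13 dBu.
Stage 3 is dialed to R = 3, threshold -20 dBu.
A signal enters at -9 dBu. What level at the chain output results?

-18 dBu

Stage 1: 10 dB above -19 dBu, reduced 10:1 to 1 dB above → -18 dBu; +4 dB make-up → -14 dBu.
Stage 2: -14 dBu is at or below the -13 dBu threshold — no compression; output -14 dBu.
Stage 3: overshoot 6 dB → 6/3 = 2 dB → -18 dBu.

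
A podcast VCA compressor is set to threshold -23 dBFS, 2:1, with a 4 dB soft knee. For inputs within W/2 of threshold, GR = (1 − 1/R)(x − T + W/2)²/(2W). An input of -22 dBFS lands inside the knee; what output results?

x − T + W/2 = -22 − (-23) + 2 = 3.
GR = (1 − 1/2) × 3² / 8 = 0.5 × 9 / 8 = 0.5625 dB.
Output = -22 − 0.5625 = -22.5625 dBFS.

-22.5625 dBFS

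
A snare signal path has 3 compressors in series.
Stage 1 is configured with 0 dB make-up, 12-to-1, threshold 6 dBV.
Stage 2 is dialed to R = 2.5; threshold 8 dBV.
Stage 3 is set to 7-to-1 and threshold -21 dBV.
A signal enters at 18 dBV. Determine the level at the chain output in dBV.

Stage 1: 12 dB above 6 dBV, reduced 12:1 to 1 dB above → 7 dBV.
Stage 2: 7 dBV is at or below the 8 dBV threshold — no compression; output 7 dBV.
Stage 3: overshoot 28 dB → 28/7 = 4 dB → -17 dBV.

-17 dBV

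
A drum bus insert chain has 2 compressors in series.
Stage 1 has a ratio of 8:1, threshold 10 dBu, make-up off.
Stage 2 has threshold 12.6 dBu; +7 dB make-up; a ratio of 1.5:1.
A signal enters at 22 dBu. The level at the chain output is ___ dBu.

18.5 dBu

Stage 1: overshoot 12 dB → 12/8 = 1.5 dB → 11.5 dBu.
Stage 2: 11.5 dBu ≤ 12.6 dBu, so stage 2 doesn't engage; make-up brings it to 18.5 dBu.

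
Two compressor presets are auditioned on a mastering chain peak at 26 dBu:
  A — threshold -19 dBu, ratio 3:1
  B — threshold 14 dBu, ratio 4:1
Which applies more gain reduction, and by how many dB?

A, by 21 dB

A: overshoot 45 dB → output overshoot 15 dB → GR 30 dB.
B: overshoot 12 dB → output overshoot 3 dB → GR 9 dB.
Difference: 21 dB in favour of A.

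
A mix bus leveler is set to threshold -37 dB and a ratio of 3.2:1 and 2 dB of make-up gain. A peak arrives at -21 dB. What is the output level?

The input is 16 dB above the -37 dB threshold.
The 16 dB excess becomes 5 dB after 3.2:1 reduction.
Output = -37 + 5 = -32 dB; make-up adds 2 dB, giving -30 dB.

-30 dB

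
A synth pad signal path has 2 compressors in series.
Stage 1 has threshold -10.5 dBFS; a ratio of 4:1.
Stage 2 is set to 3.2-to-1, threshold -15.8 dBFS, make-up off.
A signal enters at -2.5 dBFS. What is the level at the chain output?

Stage 1: -2.5 dBFS is 8 dB over -10.5 dBFS; at 4:1 that becomes 2 dB over, giving -8.5 dBFS.
Stage 2: -8.5 dBFS is 7.3 dB over -15.8 dBFS; at 3.2:1 that becomes 2.28125 dB over, giving -13.51875 dBFS.

-13.51875 dBFS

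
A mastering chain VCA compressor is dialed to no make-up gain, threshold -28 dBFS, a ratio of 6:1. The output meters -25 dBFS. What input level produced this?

-10 dBFS

The compressed level sits -25 − (-28) = 3 dB over threshold.
Before 6:1 compression the overshoot was 3 × 6 = 18 dB, so input = -28 + 18 = -10 dBFS.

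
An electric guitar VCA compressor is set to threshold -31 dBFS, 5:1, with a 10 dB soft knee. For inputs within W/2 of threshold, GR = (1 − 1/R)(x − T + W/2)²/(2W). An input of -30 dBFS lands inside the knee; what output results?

x − T + W/2 = -30 − (-31) + 5 = 6.
GR = (1 − 1/5) × 6² / 20 = 0.8 × 36 / 20 = 1.44 dB.
Output = -30 − 1.44 = -31.44 dBFS.

-31.44 dBFS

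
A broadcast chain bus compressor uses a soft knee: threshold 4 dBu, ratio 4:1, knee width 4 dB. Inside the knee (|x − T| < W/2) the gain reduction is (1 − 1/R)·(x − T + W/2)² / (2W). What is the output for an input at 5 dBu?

4.15625 dBu

x − T + W/2 = 5 − 4 + 2 = 3.
GR = (1 − 1/4) × 3² / 8 = 0.75 × 9 / 8 = 0.84375 dB.
Output = 5 − 0.84375 = 4.15625 dBu.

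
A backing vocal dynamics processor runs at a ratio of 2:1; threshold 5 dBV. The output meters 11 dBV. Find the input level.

The compressed level sits 11 − 5 = 6 dB over threshold.
Input overshoot = R × output overshoot = 12 dB → input = 5 + 12 = 17 dBV.

17 dBV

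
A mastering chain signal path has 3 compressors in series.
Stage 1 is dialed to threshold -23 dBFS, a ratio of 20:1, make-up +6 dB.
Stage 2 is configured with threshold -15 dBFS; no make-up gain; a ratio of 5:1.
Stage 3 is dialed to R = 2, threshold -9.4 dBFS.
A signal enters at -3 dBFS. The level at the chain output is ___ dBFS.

-16 dBFS

Stage 1: overshoot 20 dB → 20/20 = 1 dB → -22 dBFS; +6 dB make-up → -16 dBFS.
Stage 2: below threshold (-16 ≤ -15); passes unchanged; output -16 dBFS.
Stage 3: -16 dBFS ≤ -9.4 dBFS, so stage 3 doesn't engage; output -16 dBFS.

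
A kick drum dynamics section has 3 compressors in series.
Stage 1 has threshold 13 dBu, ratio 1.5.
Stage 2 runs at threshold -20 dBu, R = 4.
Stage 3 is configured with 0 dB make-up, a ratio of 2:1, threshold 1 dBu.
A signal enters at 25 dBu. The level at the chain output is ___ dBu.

Stage 1: 12 dB above 13 dBu, reduced 1.5:1 to 8 dB above → 21 dBu.
Stage 2: 21 dBu is 41 dB over -20 dBu; at 4:1 that becomes 10.25 dB over, giving -9.75 dBu.
Stage 3: -9.75 dBu ≤ 1 dBu, so stage 3 doesn't engage; output -9.75 dBu.

-9.75 dBu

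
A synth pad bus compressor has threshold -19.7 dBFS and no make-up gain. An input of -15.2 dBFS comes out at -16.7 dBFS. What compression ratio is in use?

Input overshoot = -15.2 − (-19.7) = 4.5 dB; output overshoot = -16.7 − (-19.7) = 3 dB.
Ratio = 4.5 / 3 = 1.5.

1.5:1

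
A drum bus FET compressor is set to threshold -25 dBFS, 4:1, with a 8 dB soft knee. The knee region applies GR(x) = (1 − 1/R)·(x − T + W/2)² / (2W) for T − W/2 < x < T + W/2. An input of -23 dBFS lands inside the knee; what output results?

-24.6875 dBFS

x − T + W/2 = -23 − (-25) + 4 = 6.
GR = (1 − 1/4) × 6² / 16 = 0.75 × 36 / 16 = 1.6875 dB.
Output = -23 − 1.6875 = -24.6875 dBFS.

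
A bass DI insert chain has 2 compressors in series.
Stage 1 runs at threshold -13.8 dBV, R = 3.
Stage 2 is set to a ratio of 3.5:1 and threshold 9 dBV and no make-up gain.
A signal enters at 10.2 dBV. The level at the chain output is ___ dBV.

-5.8 dBV

Stage 1: 10.2 dBV is 24 dB over -13.8 dBV; at 3:1 that becomes 8 dB over, giving -5.8 dBV.
Stage 2: -5.8 dBV is at or below the 9 dBV threshold — no compression; output -5.8 dBV.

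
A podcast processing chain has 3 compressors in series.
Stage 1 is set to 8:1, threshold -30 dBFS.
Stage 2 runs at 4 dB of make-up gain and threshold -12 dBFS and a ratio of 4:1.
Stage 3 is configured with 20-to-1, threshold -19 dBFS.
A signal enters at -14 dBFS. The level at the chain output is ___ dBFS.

Stage 1: -14 dBFS is 16 dB over -30 dBFS; at 8:1 that becomes 2 dB over, giving -28 dBFS.
Stage 2: -28 dBFS is at or below the -12 dBFS threshold — no compression; make-up brings it to -24 dBFS.
Stage 3: -24 dBFS ≤ -19 dBFS, so stage 3 doesn't engage; output -24 dBFS.

-24 dBFS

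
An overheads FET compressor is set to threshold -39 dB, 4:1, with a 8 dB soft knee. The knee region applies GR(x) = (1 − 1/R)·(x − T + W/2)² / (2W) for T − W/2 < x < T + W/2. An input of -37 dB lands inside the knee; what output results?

-38.6875 dB

x − T + W/2 = -37 − (-39) + 4 = 6.
GR = (1 − 1/4) × 6² / 16 = 0.75 × 36 / 16 = 1.6875 dB.
Output = -37 − 1.6875 = -38.6875 dB.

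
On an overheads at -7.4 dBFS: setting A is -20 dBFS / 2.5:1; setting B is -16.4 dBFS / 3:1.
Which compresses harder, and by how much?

A, by 1.56 dB

A: 12.6 dB over, compressed to 5.04 dB over, so 7.56 dB of GR.
B: 9 dB over, compressed to 3 dB over, so 6 dB of GR.
A reduces 1.56 dB more.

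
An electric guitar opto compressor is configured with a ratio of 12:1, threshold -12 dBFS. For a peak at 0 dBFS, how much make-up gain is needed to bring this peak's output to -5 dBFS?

6 dB

The peak compresses to -12 + 12/12 = -11 dBFS.
To reach -5 dBFS requires -5 − (-11) = 6 dB of make-up.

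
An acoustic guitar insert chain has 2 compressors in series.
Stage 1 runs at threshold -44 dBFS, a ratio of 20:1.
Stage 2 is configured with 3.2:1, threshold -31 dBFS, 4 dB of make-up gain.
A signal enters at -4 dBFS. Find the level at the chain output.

Stage 1: 40 dB above -44 dBFS, reduced 20:1 to 2 dB above → -42 dBFS.
Stage 2: below threshold (-42 ≤ -31); passes unchanged; make-up brings it to -38 dBFS.

-38 dBFS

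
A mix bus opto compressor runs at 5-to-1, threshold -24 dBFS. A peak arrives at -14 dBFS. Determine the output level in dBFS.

-22 dBFS

Overshoot: -14 − (-24) = 10 dB.
5:1 compression reduces that to 10/5 = 2 dB over.
Output = -24 + 2 = -22 dBFS.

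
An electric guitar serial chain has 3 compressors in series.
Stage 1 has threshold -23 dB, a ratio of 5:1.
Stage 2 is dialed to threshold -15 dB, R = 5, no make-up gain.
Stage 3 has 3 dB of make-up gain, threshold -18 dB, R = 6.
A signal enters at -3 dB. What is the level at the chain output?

Stage 1: 20 dB above -23 dB, reduced 5:1 to 4 dB above → -19 dB.
Stage 2: -19 dB ≤ -15 dB, so stage 2 doesn't engage; output -19 dB.
Stage 3: -19 dB ≤ -18 dB, so stage 3 doesn't engage; make-up brings it to -16 dB.

-16 dB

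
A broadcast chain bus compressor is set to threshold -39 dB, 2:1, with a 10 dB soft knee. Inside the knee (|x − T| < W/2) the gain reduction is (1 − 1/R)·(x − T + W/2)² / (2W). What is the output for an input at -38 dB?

-38.9 dB

x − T + W/2 = -38 − (-39) + 5 = 6.
GR = (1 − 1/2) × 6² / 20 = 0.5 × 36 / 20 = 0.9 dB.
Output = -38 − 0.9 = -38.9 dB.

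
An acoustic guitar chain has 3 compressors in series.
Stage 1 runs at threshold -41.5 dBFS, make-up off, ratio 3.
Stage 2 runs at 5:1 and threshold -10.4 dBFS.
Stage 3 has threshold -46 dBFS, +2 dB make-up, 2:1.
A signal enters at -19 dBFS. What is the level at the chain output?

-38 dBFS

Stage 1: 22.5 dB above -41.5 dBFS, reduced 3:1 to 7.5 dB above → -34 dBFS.
Stage 2: -34 dBFS is at or below the -10.4 dBFS threshold — no compression; output -34 dBFS.
Stage 3: 12 dB above -46 dBFS, reduced 2:1 to 6 dB above → -40 dBFS; +2 dB make-up → -38 dBFS.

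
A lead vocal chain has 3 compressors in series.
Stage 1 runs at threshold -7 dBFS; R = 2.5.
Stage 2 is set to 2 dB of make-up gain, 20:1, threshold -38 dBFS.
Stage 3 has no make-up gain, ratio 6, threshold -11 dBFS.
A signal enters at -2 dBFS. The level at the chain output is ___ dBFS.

-34.35 dBFS

Stage 1: 5 dB above -7 dBFS, reduced 2.5:1 to 2 dB above → -5 dBFS.
Stage 2: overshoot 33 dB → 33/20 = 1.65 dB → -36.35 dBFS; +2 dB make-up → -34.35 dBFS.
Stage 3: -34.35 dBFS ≤ -11 dBFS, so stage 3 doesn't engage; output -34.35 dBFS.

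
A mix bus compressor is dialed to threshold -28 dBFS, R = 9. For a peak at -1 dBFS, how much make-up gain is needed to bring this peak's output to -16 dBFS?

The peak compresses to -28 + 27/9 = -25 dBFS.
To reach -16 dBFS requires -16 − (-25) = 9 dB of make-up.

9 dB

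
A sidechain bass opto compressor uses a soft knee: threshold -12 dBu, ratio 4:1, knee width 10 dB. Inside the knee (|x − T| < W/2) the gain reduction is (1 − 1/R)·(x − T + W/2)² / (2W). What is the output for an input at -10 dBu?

x − T + W/2 = -10 − (-12) + 5 = 7.
GR = (1 − 1/4) × 7² / 20 = 0.75 × 49 / 20 = 1.8375 dB.
Output = -10 − 1.8375 = -11.8375 dBu.

-11.8375 dBu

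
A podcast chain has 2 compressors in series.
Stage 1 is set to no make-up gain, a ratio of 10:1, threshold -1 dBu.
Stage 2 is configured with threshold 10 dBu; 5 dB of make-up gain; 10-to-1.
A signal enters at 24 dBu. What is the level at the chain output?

6.5 dBu

Stage 1: 24 dBu is 25 dB over -1 dBu; at 10:1 that becomes 2.5 dB over, giving 1.5 dBu.
Stage 2: 1.5 dBu is at or below the 10 dBu threshold — no compression; make-up brings it to 6.5 dBu.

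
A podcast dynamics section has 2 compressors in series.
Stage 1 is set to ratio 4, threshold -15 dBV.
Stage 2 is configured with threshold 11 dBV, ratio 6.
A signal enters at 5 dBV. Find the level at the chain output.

-10 dBV

Stage 1: 20 dB above -15 dBV, reduced 4:1 to 5 dB above → -10 dBV.
Stage 2: below threshold (-10 ≤ 11); passes unchanged; output -10 dBV.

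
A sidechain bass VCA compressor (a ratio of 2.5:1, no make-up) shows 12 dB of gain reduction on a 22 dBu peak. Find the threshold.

Input is 20 dB above T (since output overshoot × R = input overshoot: (10 − T)·2.5 = 22 − T gives T = 2 dBu).
Check: 2 + (22 − 2)/2.5 = 2 + 8 = 10 dBu. ✓

2 dBu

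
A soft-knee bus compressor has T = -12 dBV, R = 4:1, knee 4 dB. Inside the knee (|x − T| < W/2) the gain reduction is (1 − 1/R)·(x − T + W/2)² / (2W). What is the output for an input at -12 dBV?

x − T + W/2 = -12 − (-12) + 2 = 2.
GR = (1 − 1/4) × 2² / 8 = 0.75 × 4 / 8 = 0.375 dB.
Output = -12 − 0.375 = -12.375 dBV.

-12.375 dBV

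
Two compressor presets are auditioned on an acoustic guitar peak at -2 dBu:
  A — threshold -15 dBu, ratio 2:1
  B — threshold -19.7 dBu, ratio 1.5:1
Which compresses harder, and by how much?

A: GR = 13 − 13/2 = 6.5 dB.
B: GR = 17.7 − 17.7/1.5 = 5.9 dB.
A reduces 0.6 dB more.

A, by 0.6 dB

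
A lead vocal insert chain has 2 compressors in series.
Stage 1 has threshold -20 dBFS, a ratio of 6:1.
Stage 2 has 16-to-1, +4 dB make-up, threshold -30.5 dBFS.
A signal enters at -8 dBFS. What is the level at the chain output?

-25.71875 dBFS

Stage 1: 12 dB above -20 dBFS, reduced 6:1 to 2 dB above → -18 dBFS.
Stage 2: 12.5 dB above -30.5 dBFS, reduced 16:1 to 0.78125 dB above → -29.71875 dBFS; +4 dB make-up → -25.71875 dBFS.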